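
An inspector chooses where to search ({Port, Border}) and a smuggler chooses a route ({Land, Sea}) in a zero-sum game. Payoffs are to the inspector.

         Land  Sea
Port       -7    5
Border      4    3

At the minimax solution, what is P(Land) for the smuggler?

2/13

Row minima: Port → -7, Border → 3; maximin = 3.
Column maxima: Land → 4, Sea → 5; minimax = 4.
3 ≠ 4, so there is no saddle point; optimal play is mixed.
Let the inspector play Port with probability p. Expected payoff against Land: (-7)p + 4(1−p) = −11p + 4; against Sea: 5p + 3(1−p) = 2p + 3.
Setting these equal: −11p + 4 = 2p + 3 ⇒ −13p = -1 ⇒ p = 1/13, and the value is (-11)·(1/13) + 4 = 41/13.
For the smuggler: with q = P(Land), equating Port's and Border's payoffs gives −12q + 5 = q + 3 ⇒ q = 2/13.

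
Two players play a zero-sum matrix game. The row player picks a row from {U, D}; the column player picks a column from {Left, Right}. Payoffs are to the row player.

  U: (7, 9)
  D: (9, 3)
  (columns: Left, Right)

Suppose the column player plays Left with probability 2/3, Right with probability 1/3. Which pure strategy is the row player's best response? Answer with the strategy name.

Expected payoff of U: (2/3)·7 + (1/3)·9 = 23/3.
Expected payoff of D: (2/3)·9 + (1/3)·3 = 7.
The largest is 23/3, so the row player's best response is U.

U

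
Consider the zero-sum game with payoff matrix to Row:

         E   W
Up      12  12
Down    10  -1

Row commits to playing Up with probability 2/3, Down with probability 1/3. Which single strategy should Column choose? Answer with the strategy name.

If Column plays E, Row's expected payoff is (2/3)·12 + (1/3)·10 = 34/3.
If Column plays W, Row's expected payoff is (2/3)·12 + (1/3)·(-1) = 23/3.
Column minimizes Row's payoff; the smallest is 23/3, so the best response is W.

W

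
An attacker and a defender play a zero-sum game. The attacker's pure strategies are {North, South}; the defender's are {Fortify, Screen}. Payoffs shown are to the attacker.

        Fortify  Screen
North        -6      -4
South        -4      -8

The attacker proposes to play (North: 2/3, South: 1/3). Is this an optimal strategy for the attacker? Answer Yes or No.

Against Fortify this mix gives (2/3)·(-6) + (1/3)·(-4) = -16/3.
Against Screen this mix gives (2/3)·(-4) + (1/3)·(-8) = -16/3.
All of the defender's active replies (Fortify, Screen) yield -16/3, and no column does worse for the attacker. The mix makes the defender indifferent and guarantees -16/3, so it is optimal.

Yes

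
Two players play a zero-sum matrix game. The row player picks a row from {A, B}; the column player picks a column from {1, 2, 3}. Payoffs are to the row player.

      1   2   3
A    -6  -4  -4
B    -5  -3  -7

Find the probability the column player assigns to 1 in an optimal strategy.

3/4

Row minima: A → -6, B → -7; maximin = -6.
Column maxima: 1 → -5, 2 → -3, 3 → -4; minimax = -5.
-6 ≠ -5, so there is no saddle point; optimal play is mixed.
2 is strictly dominated by 1 (it gives the row player strictly more in every row), so the column player never plays it.
On the remaining 2×2 (A, B vs 1, 3):
Let the row player play A with probability p. Expected payoff against 1: (-6)p + (-5)(1−p) = −p − 5; against 3: (-4)p + (-7)(1−p) = 3p − 7.
Setting these equal: −p − 5 = 3p − 7 ⇒ −4p = -2 ⇒ p = 1/2, and the value is (-1)·(1/2) − 5 = -11/2.
For the column player: with q = P(1), equating A's and B's payoffs gives −2q − 4 = 2q − 7 ⇒ q = 3/4.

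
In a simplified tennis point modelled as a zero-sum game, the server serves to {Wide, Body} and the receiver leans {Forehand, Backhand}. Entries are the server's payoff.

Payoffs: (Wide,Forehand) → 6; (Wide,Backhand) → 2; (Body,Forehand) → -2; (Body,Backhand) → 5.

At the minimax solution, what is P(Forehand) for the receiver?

3/11

Row minima: Wide → 2, Body → -2; maximin = 2.
Column maxima: Forehand → 6, Backhand → 5; minimax = 5.
2 ≠ 5, so there is no saddle point; optimal play is mixed.
Let the server play Wide with probability p. Expected payoff against Forehand: 6p + (-2)(1−p) = 8p − 2; against Backhand: 2p + 5(1−p) = −3p + 5.
Setting these equal: 8p − 2 = −3p + 5 ⇒ 11p = 7 ⇒ p = 7/11, and the value is (8)·(7/11) − 2 = 34/11.
For the receiver: with q = P(Forehand), equating Wide's and Body's payoffs gives 4q + 2 = −7q + 5 ⇒ q = 3/11.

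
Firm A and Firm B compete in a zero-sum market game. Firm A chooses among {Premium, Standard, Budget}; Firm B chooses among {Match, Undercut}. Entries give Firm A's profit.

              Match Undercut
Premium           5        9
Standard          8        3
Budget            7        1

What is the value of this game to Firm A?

Row minima: Premium → 5, Standard → 3, Budget → 1; maximin = 5.
Column maxima: Match → 8, Undercut → 9; minimax = 8.
5 ≠ 8, so there is no saddle point; optimal play is mixed.
Budget is strictly dominated by Standard, so Firm A never plays it.
On the remaining 2×2 (Premium, Standard vs Match, Undercut):
Let Firm A play Premium with probability p. Expected payoff against Match: 5p + 8(1−p) = −3p + 8; against Undercut: 9p + 3(1−p) = 6p + 3.
Setting these equal: −3p + 8 = 6p + 3 ⇒ −9p = -5 ⇒ p = 5/9, and the value is (-3)·(5/9) + 8 = 19/3.
For Firm B: with q = P(Match), equating Premium's and Standard's payoffs gives −4q + 9 = 5q + 3 ⇒ q = 2/3.

19/3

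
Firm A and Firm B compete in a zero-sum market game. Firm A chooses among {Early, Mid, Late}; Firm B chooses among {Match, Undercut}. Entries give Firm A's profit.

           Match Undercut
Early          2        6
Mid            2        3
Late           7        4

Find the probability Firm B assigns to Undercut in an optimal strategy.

5/7

Row minima: Early → 2, Mid → 2, Late → 4; maximin = 4.
Column maxima: Match → 7, Undercut → 6; minimax = 6.
4 ≠ 6, so there is no saddle point; optimal play is mixed.
Mid is strictly dominated by Late, so Firm A never plays it.
On the remaining 2×2 (Early, Late vs Match, Undercut):
Let Firm A play Early with probability p. Expected payoff against Match: 2p + 7(1−p) = −5p + 7; against Undercut: 6p + 4(1−p) = 2p + 4.
Setting these equal: −5p + 7 = 2p + 4 ⇒ −7p = -3 ⇒ p = 3/7, and the value is (-5)·(3/7) + 7 = 34/7.
For Firm B: with q = P(Match), equating Early's and Late's payoffs gives −4q + 6 = 3q + 4 ⇒ q = 2/7.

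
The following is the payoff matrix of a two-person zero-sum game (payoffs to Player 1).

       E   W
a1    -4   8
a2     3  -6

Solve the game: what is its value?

0

Row minima: a1 → -4, a2 → -6; maximin = -4.
Column maxima: E → 3, W → 8; minimax = 3.
-4 ≠ 3, so there is no saddle point; optimal play is mixed.
Let Player 1 play a1 with probability p. Expected payoff against E: (-4)p + 3(1−p) = −7p + 3; against W: 8p + (-6)(1−p) = 14p − 6.
Setting these equal: −7p + 3 = 14p − 6 ⇒ −21p = -9 ⇒ p = 3/7, and the value is (-7)·(3/7) + 3 = 0.
For Player 2: with q = P(E), equating a1's and a2's payoffs gives −12q + 8 = 9q − 6 ⇒ q = 2/3.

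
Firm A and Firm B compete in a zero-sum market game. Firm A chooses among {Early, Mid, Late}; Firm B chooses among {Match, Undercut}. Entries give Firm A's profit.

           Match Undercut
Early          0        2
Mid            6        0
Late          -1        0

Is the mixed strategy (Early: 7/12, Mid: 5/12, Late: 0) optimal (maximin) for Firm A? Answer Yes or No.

No

Against Match this mix gives (7/12)·0 + (5/12)·6 = 5/2.
Against Undercut this mix gives (7/12)·2 + (5/12)·0 = 7/6.
Firm B will play Undercut, holding Firm A to 7/6. Shifting weight toward the row that does better against Undercut would raise this floor (the equalizing mix achieves 3/2 against both Undercut and Match), so the proposed strategy is not optimal.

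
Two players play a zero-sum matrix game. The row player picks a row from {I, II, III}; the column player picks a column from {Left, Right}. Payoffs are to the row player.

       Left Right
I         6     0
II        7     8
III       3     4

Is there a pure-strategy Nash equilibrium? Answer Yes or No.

Yes

Row minima: I → 0, II → 7, III → 3; maximin = 7.
Column maxima: Left → 7, Right → 8; minimax = 7.
maximin = minimax = 7, so a saddle point exists.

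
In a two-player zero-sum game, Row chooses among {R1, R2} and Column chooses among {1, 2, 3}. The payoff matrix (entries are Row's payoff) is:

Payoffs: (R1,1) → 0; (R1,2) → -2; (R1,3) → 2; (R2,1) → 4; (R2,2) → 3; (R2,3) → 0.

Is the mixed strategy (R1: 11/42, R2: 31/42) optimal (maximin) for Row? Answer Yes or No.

Against 1 this mix gives (11/42)·0 + (31/42)·4 = 62/21.
Against 2 this mix gives (11/42)·(-2) + (31/42)·3 = 71/42.
Against 3 this mix gives (11/42)·2 + (31/42)·0 = 11/21.
Column will play 3, holding Row to 11/21. Shifting weight toward the row that does better against 3 would raise this floor (the equalizing mix achieves 6/7 against both 3 and 2), so the proposed strategy is not optimal.

No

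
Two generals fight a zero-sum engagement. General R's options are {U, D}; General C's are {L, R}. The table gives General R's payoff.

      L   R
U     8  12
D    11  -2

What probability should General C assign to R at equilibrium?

3/17

Row minima: U → 8, D → -2; maximin = 8.
Column maxima: L → 11, R → 12; minimax = 11.
8 ≠ 11, so there is no saddle point; optimal play is mixed.
Let General R play U with probability p. Expected payoff against L: 8p + 11(1−p) = −3p + 11; against R: 12p + (-2)(1−p) = 14p − 2.
Setting these equal: −3p + 11 = 14p − 2 ⇒ −17p = -13 ⇒ p = 13/17, and the value is (-3)·(13/17) + 11 = 148/17.
For General C: with q = P(L), equating U's and D's payoffs gives −4q + 12 = 13q − 2 ⇒ q = 14/17.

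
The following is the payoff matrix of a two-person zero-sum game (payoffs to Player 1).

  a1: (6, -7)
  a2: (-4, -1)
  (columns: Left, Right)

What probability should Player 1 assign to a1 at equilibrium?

Row minima: a1 → -7, a2 → -4; maximin = -4.
Column maxima: Left → 6, Right → -1; minimax = -1.
-4 ≠ -1, so there is no saddle point; optimal play is mixed.
Let Player 1 play a1 with probability p. Expected payoff against Left: 6p + (-4)(1−p) = 10p − 4; against Right: (-7)p + (-1)(1−p) = −6p − 1.
Setting these equal: 10p − 4 = −6p − 1 ⇒ 16p = 3 ⇒ p = 3/16, and the value is (10)·(3/16) − 4 = -17/8.
For Player 2: with q = P(Left), equating a1's and a2's payoffs gives 13q − 7 = −3q − 1 ⇒ q = 3/8.

3/16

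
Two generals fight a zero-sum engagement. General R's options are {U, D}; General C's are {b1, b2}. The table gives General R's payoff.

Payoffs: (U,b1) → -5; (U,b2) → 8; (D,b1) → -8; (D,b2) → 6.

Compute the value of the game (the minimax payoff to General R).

-5

Row minima: U → -5, D → -8; maximin = -5.
Column maxima: b1 → -5, b2 → 8; minimax = -5.
Since maximin = minimax = -5, there is a saddle point and the value is -5.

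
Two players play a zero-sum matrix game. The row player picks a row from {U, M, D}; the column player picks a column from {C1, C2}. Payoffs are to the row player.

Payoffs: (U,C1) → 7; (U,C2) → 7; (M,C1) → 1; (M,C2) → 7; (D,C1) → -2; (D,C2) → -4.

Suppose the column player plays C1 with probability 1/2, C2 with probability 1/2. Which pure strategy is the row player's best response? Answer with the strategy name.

U

Expected payoff of U: (1/2)·7 + (1/2)·7 = 7.
Expected payoff of M: (1/2)·1 + (1/2)·7 = 4.
Expected payoff of D: (1/2)·(-2) + (1/2)·(-4) = -3.
The largest is 7, so the row player's best response is U.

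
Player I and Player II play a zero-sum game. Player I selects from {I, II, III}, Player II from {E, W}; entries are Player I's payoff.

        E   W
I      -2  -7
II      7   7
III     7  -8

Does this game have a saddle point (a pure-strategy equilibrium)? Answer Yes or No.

Row minima: I → -7, II → 7, III → -8; maximin = 7.
Column maxima: E → 7, W → 7; minimax = 7.
maximin = minimax = 7, so a saddle point exists.

Yes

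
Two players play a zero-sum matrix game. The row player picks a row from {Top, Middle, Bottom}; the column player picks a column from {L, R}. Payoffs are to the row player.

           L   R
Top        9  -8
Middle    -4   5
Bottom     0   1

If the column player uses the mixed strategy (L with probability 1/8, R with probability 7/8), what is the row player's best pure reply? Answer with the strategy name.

Expected payoff of Top: (1/8)·9 + (7/8)·(-8) = -47/8.
Expected payoff of Middle: (1/8)·(-4) + (7/8)·5 = 31/8.
Expected payoff of Bottom: (1/8)·0 + (7/8)·1 = 7/8.
The largest is 31/8, so the row player's best response is Middle.

Middle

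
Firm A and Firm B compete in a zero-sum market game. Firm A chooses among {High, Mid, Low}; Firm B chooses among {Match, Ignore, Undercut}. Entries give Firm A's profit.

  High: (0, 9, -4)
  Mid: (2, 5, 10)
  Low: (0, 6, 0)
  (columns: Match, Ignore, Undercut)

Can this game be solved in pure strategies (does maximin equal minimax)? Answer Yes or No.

Yes

Row minima: High → -4, Mid → 2, Low → 0; maximin = 2.
Column maxima: Match → 2, Ignore → 9, Undercut → 10; minimax = 2.
maximin = minimax = 2, so a saddle point exists.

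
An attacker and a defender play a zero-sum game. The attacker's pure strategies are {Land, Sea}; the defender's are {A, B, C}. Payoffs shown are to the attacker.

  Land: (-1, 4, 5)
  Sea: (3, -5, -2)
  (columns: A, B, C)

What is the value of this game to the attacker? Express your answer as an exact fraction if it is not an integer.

Row minima: Land → -1, Sea → -5; maximin = -1.
Column maxima: A → 3, B → 4, C → 5; minimax = 3.
-1 ≠ 3, so there is no saddle point; optimal play is mixed.
C is strictly dominated by B (it gives the attacker strictly more in every row), so the defender never plays it.
On the remaining 2×2 (Land, Sea vs A, B):
Let the attacker play Land with probability p. Expected payoff against A: (-1)p + 3(1−p) = −4p + 3; against B: 4p + (-5)(1−p) = 9p − 5.
Setting these equal: −4p + 3 = 9p − 5 ⇒ −13p = -8 ⇒ p = 8/13, and the value is (-4)·(8/13) + 3 = 7/13.
For the defender: with q = P(A), equating Land's and Sea's payoffs gives −5q + 4 = 8q − 5 ⇒ q = 9/13.

7/13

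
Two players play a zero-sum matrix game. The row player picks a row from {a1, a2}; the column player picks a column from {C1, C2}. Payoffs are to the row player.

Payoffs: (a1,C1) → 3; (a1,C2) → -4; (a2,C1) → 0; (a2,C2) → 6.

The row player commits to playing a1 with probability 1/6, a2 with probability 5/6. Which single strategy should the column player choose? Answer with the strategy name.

If the column player plays C1, the row player's expected payoff is (1/6)·3 + (5/6)·0 = 1/2.
If the column player plays C2, the row player's expected payoff is (1/6)·(-4) + (5/6)·6 = 13/3.
The column player minimizes the row player's payoff; the smallest is 1/2, so the best response is C1.

C1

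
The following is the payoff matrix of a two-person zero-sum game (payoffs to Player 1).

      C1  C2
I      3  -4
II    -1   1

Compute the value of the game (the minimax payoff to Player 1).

-1/9

Row minima: I → -4, II → -1; maximin = -1.
Column maxima: C1 → 3, C2 → 1; minimax = 1.
-1 ≠ 1, so there is no saddle point; optimal play is mixed.
Let Player 1 play I with probability p. Expected payoff against C1: 3p + (-1)(1−p) = 4p − 1; against C2: (-4)p + 1(1−p) = −5p + 1.
Setting these equal: 4p − 1 = −5p + 1 ⇒ 9p = 2 ⇒ p = 2/9, and the value is (4)·(2/9) − 1 = -1/9.
For Player 2: with q = P(C1), equating I's and II's payoffs gives 7q − 4 = −2q + 1 ⇒ q = 5/9.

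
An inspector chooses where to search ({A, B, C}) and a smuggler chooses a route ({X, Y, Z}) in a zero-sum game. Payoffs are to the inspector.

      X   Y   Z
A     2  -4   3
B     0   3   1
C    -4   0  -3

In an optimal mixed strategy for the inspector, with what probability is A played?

1/3

Row minima: A → -4, B → 0, C → -4; maximin = 0.
Column maxima: X → 2, Y → 3, Z → 3; minimax = 2.
0 ≠ 2, so there is no saddle point; optimal play is mixed.
C is strictly dominated by B, so the inspector never plays it.
Z is strictly dominated by X (it gives the inspector strictly more in every row), so the smuggler never plays it.
On the remaining 2×2 (A, B vs X, Y):
Let the inspector play A with probability p. Expected payoff against X: 2p + 0(1−p) = 2p; against Y: (-4)p + 3(1−p) = −7p + 3.
Setting these equal: 2p = −7p + 3 ⇒ 9p = 3 ⇒ p = 1/3, and the value is (2)·(1/3) = 2/3.
For the smuggler: with q = P(X), equating A's and B's payoffs gives 6q − 4 = −3q + 3 ⇒ q = 7/9.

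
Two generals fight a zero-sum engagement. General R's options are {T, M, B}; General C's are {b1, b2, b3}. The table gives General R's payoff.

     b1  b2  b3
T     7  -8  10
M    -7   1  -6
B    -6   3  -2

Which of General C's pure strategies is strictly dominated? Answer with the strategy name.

b3

b1 holds General R's payoff strictly below b3 in every row: 7 < 10, -7 < -6, -6 < -2.
So b3 is strictly dominated for General C.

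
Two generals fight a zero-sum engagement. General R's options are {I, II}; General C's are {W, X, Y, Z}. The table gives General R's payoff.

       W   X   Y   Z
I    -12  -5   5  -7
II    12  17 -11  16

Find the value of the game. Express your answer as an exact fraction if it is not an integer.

-9/5

Row minima: I → -12, II → -11; maximin = -11.
Column maxima: W → 12, X → 17, Y → 5, Z → 16; minimax = 5.
-11 ≠ 5, so there is no saddle point; optimal play is mixed.
X is strictly dominated by W (it gives General R strictly more in every row), so General C never plays it.
Z is strictly dominated by W (it gives General R strictly more in every row), so General C never plays it.
On the remaining 2×2 (I, II vs W, Y):
Let General R play I with probability p. Expected payoff against W: (-12)p + 12(1−p) = −24p + 12; against Y: 5p + (-11)(1−p) = 16p − 11.
Setting these equal: −24p + 12 = 16p − 11 ⇒ −40p = -23 ⇒ p = 23/40, and the value is (-24)·(23/40) + 12 = -9/5.
For General C: with q = P(W), equating I's and II's payoffs gives −17q + 5 = 23q − 11 ⇒ q = 2/5.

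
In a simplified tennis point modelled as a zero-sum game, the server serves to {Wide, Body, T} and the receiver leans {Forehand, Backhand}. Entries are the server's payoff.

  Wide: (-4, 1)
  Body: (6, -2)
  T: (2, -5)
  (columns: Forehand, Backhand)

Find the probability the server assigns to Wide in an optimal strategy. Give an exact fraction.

Row minima: Wide → -4, Body → -2, T → -5; maximin = -2.
Column maxima: Forehand → 6, Backhand → 1; minimax = 1.
-2 ≠ 1, so there is no saddle point; optimal play is mixed.
T is strictly dominated by Body, so the server never plays it.
On the remaining 2×2 (Wide, Body vs Forehand, Backhand):
Let the server play Wide with probability p. Expected payoff against Forehand: (-4)p + 6(1−p) = −10p + 6; against Backhand: 1p + (-2)(1−p) = 3p − 2.
Setting these equal: −10p + 6 = 3p − 2 ⇒ −13p = -8 ⇒ p = 8/13, and the value is (-10)·(8/13) + 6 = -2/13.
For the receiver: with q = P(Forehand), equating Wide's and Body's payoffs gives −5q + 1 = 8q − 2 ⇒ q = 3/13.

8/13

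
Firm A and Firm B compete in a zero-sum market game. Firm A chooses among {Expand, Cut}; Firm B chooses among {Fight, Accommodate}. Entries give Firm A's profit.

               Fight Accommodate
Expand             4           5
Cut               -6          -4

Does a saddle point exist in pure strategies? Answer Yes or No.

Yes

Row minima: Expand → 4, Cut → -6; maximin = 4.
Column maxima: Fight → 4, Accommodate → 5; minimax = 4.
maximin = minimax = 4, so a saddle point exists.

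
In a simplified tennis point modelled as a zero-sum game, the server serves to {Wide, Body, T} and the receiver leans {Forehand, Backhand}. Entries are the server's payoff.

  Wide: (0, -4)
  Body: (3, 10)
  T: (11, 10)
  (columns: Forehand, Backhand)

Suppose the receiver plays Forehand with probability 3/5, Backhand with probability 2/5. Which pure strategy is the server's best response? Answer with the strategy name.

T

Expected payoff of Wide: (3/5)·0 + (2/5)·(-4) = -8/5.
Expected payoff of Body: (3/5)·3 + (2/5)·10 = 29/5.
Expected payoff of T: (3/5)·11 + (2/5)·10 = 53/5.
The largest is 53/5, so the server's best response is T.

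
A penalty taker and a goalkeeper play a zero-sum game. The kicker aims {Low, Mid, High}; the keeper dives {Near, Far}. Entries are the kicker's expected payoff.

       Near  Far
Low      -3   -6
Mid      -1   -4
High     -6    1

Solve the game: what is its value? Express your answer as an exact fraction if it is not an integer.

Row minima: Low → -6, Mid → -4, High → -6; maximin = -4.
Column maxima: Near → -1, Far → 1; minimax = -1.
-4 ≠ -1, so there is no saddle point; optimal play is mixed.
Low is strictly dominated by Mid, so the kicker never plays it.
On the remaining 2×2 (Mid, High vs Near, Far):
Let the kicker play Mid with probability p. Expected payoff against Near: (-1)p + (-6)(1−p) = 5p − 6; against Far: (-4)p + 1(1−p) = −5p + 1.
Setting these equal: 5p − 6 = −5p + 1 ⇒ 10p = 7 ⇒ p = 7/10, and the value is (5)·(7/10) − 6 = -5/2.
For the keeper: with q = P(Near), equating Mid's and High's payoffs gives 3q − 4 = −7q + 1 ⇒ q = 1/2.

-5/2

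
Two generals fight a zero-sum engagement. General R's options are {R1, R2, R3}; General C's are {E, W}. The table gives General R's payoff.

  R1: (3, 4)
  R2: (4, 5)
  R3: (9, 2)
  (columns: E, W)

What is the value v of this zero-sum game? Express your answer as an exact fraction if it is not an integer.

37/8

Row minima: R1 → 3, R2 → 4, R3 → 2; maximin = 4.
Column maxima: E → 9, W → 5; minimax = 5.
4 ≠ 5, so there is no saddle point; optimal play is mixed.
R1 is strictly dominated by R2, so General R never plays it.
On the remaining 2×2 (R2, R3 vs E, W):
Let General R play R2 with probability p. Expected payoff against E: 4p + 9(1−p) = −5p + 9; against W: 5p + 2(1−p) = 3p + 2.
Setting these equal: −5p + 9 = 3p + 2 ⇒ −8p = -7 ⇒ p = 7/8, and the value is (-5)·(7/8) + 9 = 37/8.
For General C: with q = P(E), equating R2's and R3's payoffs gives −q + 5 = 7q + 2 ⇒ q = 3/8.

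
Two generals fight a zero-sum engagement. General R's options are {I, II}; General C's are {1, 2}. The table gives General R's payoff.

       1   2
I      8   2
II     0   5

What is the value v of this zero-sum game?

Row minima: I → 2, II → 0; maximin = 2.
Column maxima: 1 → 8, 2 → 5; minimax = 5.
2 ≠ 5, so there is no saddle point; optimal play is mixed.
Let General R play I with probability p. Expected payoff against 1: 8p + 0(1−p) = 8p; against 2: 2p + 5(1−p) = −3p + 5.
Setting these equal: 8p = −3p + 5 ⇒ 11p = 5 ⇒ p = 5/11, and the value is (8)·(5/11) = 40/11.
For General C: with q = P(1), equating I's and II's payoffs gives 6q + 2 = −5q + 5 ⇒ q = 3/11.

40/11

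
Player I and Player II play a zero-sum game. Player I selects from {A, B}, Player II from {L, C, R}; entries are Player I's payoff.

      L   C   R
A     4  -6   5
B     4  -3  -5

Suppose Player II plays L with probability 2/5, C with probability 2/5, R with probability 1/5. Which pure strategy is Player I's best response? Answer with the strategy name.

A

Expected payoff of A: (2/5)·4 + (2/5)·(-6) + (1/5)·5 = 1/5.
Expected payoff of B: (2/5)·4 + (2/5)·(-3) + (1/5)·(-5) = -3/5.
The largest is 1/5, so Player I's best response is A.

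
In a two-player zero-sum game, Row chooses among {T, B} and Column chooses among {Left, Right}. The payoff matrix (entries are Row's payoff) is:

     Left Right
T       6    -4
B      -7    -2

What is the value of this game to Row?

Row minima: T → -4, B → -7; maximin = -4.
Column maxima: Left → 6, Right → -2; minimax = -2.
-4 ≠ -2, so there is no saddle point; optimal play is mixed.
Let Row play T with probability p. Expected payoff against Left: 6p + (-7)(1−p) = 13p − 7; against Right: (-4)p + (-2)(1−p) = −2p − 2.
Setting these equal: 13p − 7 = −2p − 2 ⇒ 15p = 5 ⇒ p = 1/3, and the value is (13)·(1/3) − 7 = -8/3.
For Column: with q = P(Left), equating T's and B's payoffs gives 10q − 4 = −5q − 2 ⇒ q = 2/15.

-8/3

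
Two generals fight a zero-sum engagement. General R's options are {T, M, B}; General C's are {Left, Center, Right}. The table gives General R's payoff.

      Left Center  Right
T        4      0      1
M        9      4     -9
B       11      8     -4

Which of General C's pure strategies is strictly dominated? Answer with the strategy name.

Left

Center holds General R's payoff strictly below Left in every row: 0 < 4, 4 < 9, 8 < 11.
So Left is strictly dominated for General C.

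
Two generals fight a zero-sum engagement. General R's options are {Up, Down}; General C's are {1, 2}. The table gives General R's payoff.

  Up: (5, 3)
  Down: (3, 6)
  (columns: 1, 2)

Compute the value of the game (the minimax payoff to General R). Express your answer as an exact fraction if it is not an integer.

Row minima: Up → 3, Down → 3; maximin = 3.
Column maxima: 1 → 5, 2 → 6; minimax = 5.
3 ≠ 5, so there is no saddle point; optimal play is mixed.
Let General R play Up with probability p. Expected payoff against 1: 5p + 3(1−p) = 2p + 3; against 2: 3p + 6(1−p) = −3p + 6.
Setting these equal: 2p + 3 = −3p + 6 ⇒ 5p = 3 ⇒ p = 3/5, and the value is (2)·(3/5) + 3 = 21/5.
For General C: with q = P(1), equating Up's and Down's payoffs gives 2q + 3 = −3q + 6 ⇒ q = 3/5.

21/5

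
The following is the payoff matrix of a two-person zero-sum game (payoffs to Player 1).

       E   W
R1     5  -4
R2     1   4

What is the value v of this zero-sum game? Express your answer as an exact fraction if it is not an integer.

2

Row minima: R1 → -4, R2 → 1; maximin = 1.
Column maxima: E → 5, W → 4; minimax = 4.
1 ≠ 4, so there is no saddle point; optimal play is mixed.
Let Player 1 play R1 with probability p. Expected payoff against E: 5p + 1(1−p) = 4p + 1; against W: (-4)p + 4(1−p) = −8p + 4.
Setting these equal: 4p + 1 = −8p + 4 ⇒ 12p = 3 ⇒ p = 1/4, and the value is (4)·(1/4) + 1 = 2.
For Player 2: with q = P(E), equating R1's and R2's payoffs gives 9q − 4 = −3q + 4 ⇒ q = 2/3.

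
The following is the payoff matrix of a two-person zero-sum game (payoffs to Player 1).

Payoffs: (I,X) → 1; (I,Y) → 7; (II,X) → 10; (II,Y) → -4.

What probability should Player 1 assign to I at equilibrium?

7/10

Row minima: I → 1, II → -4; maximin = 1.
Column maxima: X → 10, Y → 7; minimax = 7.
1 ≠ 7, so there is no saddle point; optimal play is mixed.
Let Player 1 play I with probability p. Expected payoff against X: 1p + 10(1−p) = −9p + 10; against Y: 7p + (-4)(1−p) = 11p − 4.
Setting these equal: −9p + 10 = 11p − 4 ⇒ −20p = -14 ⇒ p = 7/10, and the value is (-9)·(7/10) + 10 = 37/10.
For Player 2: with q = P(X), equating I's and II's payoffs gives −6q + 7 = 14q − 4 ⇒ q = 11/20.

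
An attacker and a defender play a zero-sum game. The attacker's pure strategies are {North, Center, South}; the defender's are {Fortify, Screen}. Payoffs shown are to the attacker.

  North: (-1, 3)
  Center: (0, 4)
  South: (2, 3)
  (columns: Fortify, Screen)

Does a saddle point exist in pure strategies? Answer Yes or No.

Yes

Row minima: North → -1, Center → 0, South → 2; maximin = 2.
Column maxima: Fortify → 2, Screen → 4; minimax = 2.
maximin = minimax = 2, so a saddle point exists.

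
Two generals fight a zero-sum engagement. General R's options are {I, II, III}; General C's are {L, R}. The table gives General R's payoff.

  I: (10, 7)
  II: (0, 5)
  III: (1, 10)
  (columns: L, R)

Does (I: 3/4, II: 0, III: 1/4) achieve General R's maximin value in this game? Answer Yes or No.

Against L this mix gives (3/4)·10 + (1/4)·1 = 31/4.
Against R this mix gives (3/4)·7 + (1/4)·10 = 31/4.
All of General C's active replies (L, R) yield 31/4, and no column does worse for General R. The mix makes General C indifferent and guarantees 31/4, so it is optimal.

Yes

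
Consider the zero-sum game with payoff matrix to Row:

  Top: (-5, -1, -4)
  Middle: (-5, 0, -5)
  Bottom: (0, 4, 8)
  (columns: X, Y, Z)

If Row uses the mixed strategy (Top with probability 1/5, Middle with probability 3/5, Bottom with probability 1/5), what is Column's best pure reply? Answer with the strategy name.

If Column plays X, Row's expected payoff is (1/5)·(-5) + (3/5)·(-5) + (1/5)·0 = -4.
If Column plays Y, Row's expected payoff is (1/5)·(-1) + (3/5)·0 + (1/5)·4 = 3/5.
If Column plays Z, Row's expected payoff is (1/5)·(-4) + (3/5)·(-5) + (1/5)·8 = -11/5.
Column minimizes Row's payoff; the smallest is -4, so the best response is X.

X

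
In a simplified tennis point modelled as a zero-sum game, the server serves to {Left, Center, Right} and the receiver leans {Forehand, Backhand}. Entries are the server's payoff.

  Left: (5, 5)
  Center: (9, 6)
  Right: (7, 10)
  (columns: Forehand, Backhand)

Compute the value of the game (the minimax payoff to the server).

8

Row minima: Left → 5, Center → 6, Right → 7; maximin = 7.
Column maxima: Forehand → 9, Backhand → 10; minimax = 9.
7 ≠ 9, so there is no saddle point; optimal play is mixed.
Left is strictly dominated by Center, so the server never plays it.
On the remaining 2×2 (Center, Right vs Forehand, Backhand):
Let the server play Center with probability p. Expected payoff against Forehand: 9p + 7(1−p) = 2p + 7; against Backhand: 6p + 10(1−p) = −4p + 10.
Setting these equal: 2p + 7 = −4p + 10 ⇒ 6p = 3 ⇒ p = 1/2, and the value is (2)·(1/2) + 7 = 8.
For the receiver: with q = P(Forehand), equating Center's and Right's payoffs gives 3q + 6 = −3q + 10 ⇒ q = 2/3.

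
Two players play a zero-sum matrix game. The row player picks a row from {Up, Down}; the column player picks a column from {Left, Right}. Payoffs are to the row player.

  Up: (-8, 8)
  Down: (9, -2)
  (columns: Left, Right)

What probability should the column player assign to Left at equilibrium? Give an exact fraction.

10/27

Row minima: Up → -8, Down → -2; maximin = -2.
Column maxima: Left → 9, Right → 8; minimax = 8.
-2 ≠ 8, so there is no saddle point; optimal play is mixed.
Let the row player play Up with probability p. Expected payoff against Left: (-8)p + 9(1−p) = −17p + 9; against Right: 8p + (-2)(1−p) = 10p − 2.
Setting these equal: −17p + 9 = 10p − 2 ⇒ −27p = -11 ⇒ p = 11/27, and the value is (-17)·(11/27) + 9 = 56/27.
For the column player: with q = P(Left), equating Up's and Down's payoffs gives −16q + 8 = 11q − 2 ⇒ q = 10/27.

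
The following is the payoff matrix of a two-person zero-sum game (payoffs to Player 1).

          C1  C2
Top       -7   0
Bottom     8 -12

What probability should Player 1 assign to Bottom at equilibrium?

7/27

Row minima: Top → -7, Bottom → -12; maximin = -7.
Column maxima: C1 → 8, C2 → 0; minimax = 0.
-7 ≠ 0, so there is no saddle point; optimal play is mixed.
Let Player 1 play Top with probability p. Expected payoff against C1: (-7)p + 8(1−p) = −15p + 8; against C2: 0p + (-12)(1−p) = 12p − 12.
Setting these equal: −15p + 8 = 12p − 12 ⇒ −27p = -20 ⇒ p = 20/27, and the value is (-15)·(20/27) + 8 = -28/9.
For Player 2: with q = P(C1), equating Top's and Bottom's payoffs gives −7q = 20q − 12 ⇒ q = 4/9.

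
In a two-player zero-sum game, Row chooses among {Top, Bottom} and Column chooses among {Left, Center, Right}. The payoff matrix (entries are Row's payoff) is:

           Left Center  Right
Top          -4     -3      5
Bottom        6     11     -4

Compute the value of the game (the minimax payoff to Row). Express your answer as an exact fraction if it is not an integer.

Row minima: Top → -4, Bottom → -4; maximin = -4.
Column maxima: Left → 6, Center → 11, Right → 5; minimax = 5.
-4 ≠ 5, so there is no saddle point; optimal play is mixed.
Center is strictly dominated by Left (it gives Row strictly more in every row), so Column never plays it.
On the remaining 2×2 (Top, Bottom vs Left, Right):
Let Row play Top with probability p. Expected payoff against Left: (-4)p + 6(1−p) = −10p + 6; against Right: 5p + (-4)(1−p) = 9p − 4.
Setting these equal: −10p + 6 = 9p − 4 ⇒ −19p = -10 ⇒ p = 10/19, and the value is (-10)·(10/19) + 6 = 14/19.
For Column: with q = P(Left), equating Top's and Bottom's payoffs gives −9q + 5 = 10q − 4 ⇒ q = 9/19.

14/19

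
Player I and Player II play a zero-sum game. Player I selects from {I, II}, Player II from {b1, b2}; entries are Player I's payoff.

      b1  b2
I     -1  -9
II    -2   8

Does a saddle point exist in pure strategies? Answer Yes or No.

No

Row minima: I → -9, II → -2; maximin = -2.
Column maxima: b1 → -1, b2 → 8; minimax = -1.
-2 ≠ -1, so no pure-strategy equilibrium exists.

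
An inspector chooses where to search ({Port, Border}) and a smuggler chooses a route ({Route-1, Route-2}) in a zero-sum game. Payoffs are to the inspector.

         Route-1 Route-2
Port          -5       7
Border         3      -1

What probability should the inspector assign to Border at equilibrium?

3/4

Row minima: Port → -5, Border → -1; maximin = -1.
Column maxima: Route-1 → 3, Route-2 → 7; minimax = 3.
-1 ≠ 3, so there is no saddle point; optimal play is mixed.
Let the inspector play Port with probability p. Expected payoff against Route-1: (-5)p + 3(1−p) = −8p + 3; against Route-2: 7p + (-1)(1−p) = 8p − 1.
Setting these equal: −8p + 3 = 8p − 1 ⇒ −16p = -4 ⇒ p = 1/4, and the value is (-8)·(1/4) + 3 = 1.
For the smuggler: with q = P(Route-1), equating Port's and Border's payoffs gives −12q + 7 = 4q − 1 ⇒ q = 1/2.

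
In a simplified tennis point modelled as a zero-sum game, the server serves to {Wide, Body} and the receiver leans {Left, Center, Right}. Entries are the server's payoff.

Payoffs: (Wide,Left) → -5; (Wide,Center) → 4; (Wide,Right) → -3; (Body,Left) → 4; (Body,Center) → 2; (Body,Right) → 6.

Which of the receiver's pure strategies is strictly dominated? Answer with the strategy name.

Right

Left holds the server's payoff strictly below Right in every row: -5 < -3, 4 < 6.
So Right is strictly dominated for the receiver.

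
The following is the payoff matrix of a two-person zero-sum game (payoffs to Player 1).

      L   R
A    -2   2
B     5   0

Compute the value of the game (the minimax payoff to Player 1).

Row minima: A → -2, B → 0; maximin = 0.
Column maxima: L → 5, R → 2; minimax = 2.
0 ≠ 2, so there is no saddle point; optimal play is mixed.
Let Player 1 play A with probability p. Expected payoff against L: (-2)p + 5(1−p) = −7p + 5; against R: 2p + 0(1−p) = 2p.
Setting these equal: −7p + 5 = 2p ⇒ −9p = -5 ⇒ p = 5/9, and the value is (-7)·(5/9) + 5 = 10/9.
For Player 2: with q = P(L), equating A's and B's payoffs gives −4q + 2 = 5q ⇒ q = 2/9.

10/9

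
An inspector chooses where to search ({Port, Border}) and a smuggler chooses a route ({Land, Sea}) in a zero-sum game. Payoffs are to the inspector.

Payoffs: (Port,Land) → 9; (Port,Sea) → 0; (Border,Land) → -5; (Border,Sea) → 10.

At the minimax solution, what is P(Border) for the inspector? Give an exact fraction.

3/8

Row minima: Port → 0, Border → -5; maximin = 0.
Column maxima: Land → 9, Sea → 10; minimax = 9.
0 ≠ 9, so there is no saddle point; optimal play is mixed.
Let the inspector play Port with probability p. Expected payoff against Land: 9p + (-5)(1−p) = 14p − 5; against Sea: 0p + 10(1−p) = −10p + 10.
Setting these equal: 14p − 5 = −10p + 10 ⇒ 24p = 15 ⇒ p = 5/8, and the value is (14)·(5/8) − 5 = 15/4.
For the smuggler: with q = P(Land), equating Port's and Border's payoffs gives 9q = −15q + 10 ⇒ q = 5/12.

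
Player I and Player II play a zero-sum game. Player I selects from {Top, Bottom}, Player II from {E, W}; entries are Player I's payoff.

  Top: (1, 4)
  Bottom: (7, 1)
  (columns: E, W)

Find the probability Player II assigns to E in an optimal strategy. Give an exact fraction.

1/3

Row minima: Top → 1, Bottom → 1; maximin = 1.
Column maxima: E → 7, W → 4; minimax = 4.
1 ≠ 4, so there is no saddle point; optimal play is mixed.
Let Player I play Top with probability p. Expected payoff against E: 1p + 7(1−p) = −6p + 7; against W: 4p + 1(1−p) = 3p + 1.
Setting these equal: −6p + 7 = 3p + 1 ⇒ −9p = -6 ⇒ p = 2/3, and the value is (-6)·(2/3) + 7 = 3.
For Player II: with q = P(E), equating Top's and Bottom's payoffs gives −3q + 4 = 6q + 1 ⇒ q = 1/3.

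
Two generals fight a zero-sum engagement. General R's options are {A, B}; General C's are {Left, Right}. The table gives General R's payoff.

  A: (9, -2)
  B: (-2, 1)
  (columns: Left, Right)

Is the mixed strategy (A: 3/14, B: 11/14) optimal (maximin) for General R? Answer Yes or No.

Yes

Against Left this mix gives (3/14)·9 + (11/14)·(-2) = 5/14.
Against Right this mix gives (3/14)·(-2) + (11/14)·1 = 5/14.
All of General C's active replies (Left, Right) yield 5/14, and no column does worse for General R. The mix makes General C indifferent and guarantees 5/14, so it is optimal.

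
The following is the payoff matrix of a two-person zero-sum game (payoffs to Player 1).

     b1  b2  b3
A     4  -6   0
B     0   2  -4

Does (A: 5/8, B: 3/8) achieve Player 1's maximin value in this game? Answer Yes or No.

No

Against b1 this mix gives (5/8)·4 + (3/8)·0 = 5/2.
Against b2 this mix gives (5/8)·(-6) + (3/8)·2 = -3.
Against b3 this mix gives (5/8)·0 + (3/8)·(-4) = -3/2.
Player 2 will play b2, holding Player 1 to -3. Shifting weight toward the row that does better against b2 would raise this floor (the equalizing mix achieves -2 against both b2 and b3), so the proposed strategy is not optimal.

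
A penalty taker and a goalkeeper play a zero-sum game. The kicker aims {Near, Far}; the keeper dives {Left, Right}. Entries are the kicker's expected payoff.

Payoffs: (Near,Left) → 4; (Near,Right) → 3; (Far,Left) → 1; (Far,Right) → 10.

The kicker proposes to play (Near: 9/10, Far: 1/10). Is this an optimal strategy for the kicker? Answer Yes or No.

Against Left this mix gives (9/10)·4 + (1/10)·1 = 37/10.
Against Right this mix gives (9/10)·3 + (1/10)·10 = 37/10.
All of the keeper's active replies (Left, Right) yield 37/10, and no column does worse for the kicker. The mix makes the keeper indifferent and guarantees 37/10, so it is optimal.

Yes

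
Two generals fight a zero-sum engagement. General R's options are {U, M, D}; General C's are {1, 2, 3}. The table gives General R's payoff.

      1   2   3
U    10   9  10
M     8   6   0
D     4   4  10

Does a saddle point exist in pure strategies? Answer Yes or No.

Yes

Row minima: U → 9, M → 0, D → 4; maximin = 9.
Column maxima: 1 → 10, 2 → 9, 3 → 10; minimax = 9.
maximin = minimax = 9, so a saddle point exists.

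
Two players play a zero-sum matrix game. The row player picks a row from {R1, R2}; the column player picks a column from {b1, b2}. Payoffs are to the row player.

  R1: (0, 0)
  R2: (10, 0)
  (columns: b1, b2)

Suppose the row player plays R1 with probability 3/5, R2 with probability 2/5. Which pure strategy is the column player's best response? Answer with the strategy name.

If the column player plays b1, the row player's expected payoff is (3/5)·0 + (2/5)·10 = 4.
If the column player plays b2, the row player's expected payoff is (3/5)·0 + (2/5)·0 = 0.
The column player minimizes the row player's payoff; the smallest is 0, so the best response is b2.

b2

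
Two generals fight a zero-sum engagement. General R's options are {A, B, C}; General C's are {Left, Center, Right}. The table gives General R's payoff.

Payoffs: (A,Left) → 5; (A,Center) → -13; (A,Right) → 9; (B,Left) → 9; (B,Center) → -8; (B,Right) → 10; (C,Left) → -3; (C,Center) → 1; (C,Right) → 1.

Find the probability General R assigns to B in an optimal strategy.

Row minima: A → -13, B → -8, C → -3; maximin = -3.
Column maxima: Left → 9, Center → 1, Right → 10; minimax = 1.
-3 ≠ 1, so there is no saddle point; optimal play is mixed.
A is strictly dominated by B, so General R never plays it.
Right is strictly dominated by Left (it gives General R strictly more in every row), so General C never plays it.
On the remaining 2×2 (B, C vs Left, Center):
Let General R play B with probability p. Expected payoff against Left: 9p + (-3)(1−p) = 12p − 3; against Center: (-8)p + 1(1−p) = −9p + 1.
Setting these equal: 12p − 3 = −9p + 1 ⇒ 21p = 4 ⇒ p = 4/21, and the value is (12)·(4/21) − 3 = -5/7.
For General C: with q = P(Left), equating B's and C's payoffs gives 17q − 8 = −4q + 1 ⇒ q = 3/7.

4/21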